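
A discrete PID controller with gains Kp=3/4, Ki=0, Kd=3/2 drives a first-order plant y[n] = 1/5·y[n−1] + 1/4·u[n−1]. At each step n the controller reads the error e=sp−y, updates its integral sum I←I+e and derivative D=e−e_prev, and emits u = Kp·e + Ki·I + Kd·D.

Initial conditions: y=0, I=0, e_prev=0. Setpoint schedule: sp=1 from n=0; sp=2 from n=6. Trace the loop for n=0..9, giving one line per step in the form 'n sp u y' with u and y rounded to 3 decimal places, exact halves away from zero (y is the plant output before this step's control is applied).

(exact arithmetic carried between steps; '≈' marks a value shown rounded to 6 d.p. or computed from one; I and e_prev carry over from the previous line; the table rounds u and y to 3 d.p., halves away from zero)
n=0: y=0, sp=1, e=sp−y=1; I=1, D=e−e_prev=1; u=3/4·1+0·1+3/2·1=2.25; next y=1/5·0+1/4·2.25=0.5625
n=1: y=0.5625, sp=1, e=sp−y=0.4375; I=1.4375, D=e−e_prev=-0.5625; u=3/4·0.4375+0·1.4375+3/2·(-0.5625)=-0.515625; next y=1/5·0.5625+1/4·(-0.515625)≈-0.016406
n=2: y≈-0.016406, sp=1, e=sp−y≈1.016406; I≈2.453906, D=e−e_prev≈0.578906; u=3/4·1.016406+0·2.453906+3/2·0.578906≈1.630664; next y=1/5·(-0.016406)+1/4·1.630664≈0.404385
n=3: y≈0.404385, sp=1, e=sp−y≈0.595615; I≈3.049521, D=e−e_prev≈-0.420791; u=3/4·0.595615+0·3.049521+3/2·(-0.420791)≈-0.184475; next y=1/5·0.404385+1/4·(-0.184475)≈0.034758
n=4: y≈0.034758, sp=1, e=sp−y≈0.965242; I≈4.014763, D=e−e_prev≈0.369627; u=3/4·0.965242+0·4.014763+3/2·0.369627≈1.278371; next y=1/5·0.034758+1/4·1.278371≈0.326544
n=5: y≈0.326544, sp=1, e=sp−y≈0.673456; I≈4.688219, D=e−e_prev≈-0.291786; u=3/4·0.673456+0·4.688219+3/2·(-0.291786)≈0.067412; next y=1/5·0.326544+1/4·0.067412≈0.082162
n=6: y≈0.082162, sp=2, e=sp−y≈1.917838; I≈6.606057, D=e−e_prev≈1.244382; u=3/4·1.917838+0·6.606057+3/2·1.244382≈3.304952; next y=1/5·0.082162+1/4·3.304952≈0.842670
n=7: y≈0.842670, sp=2, e=sp−y≈1.157330; I≈7.763386, D=e−e_prev≈-0.760509; u=3/4·1.157330+0·7.763386+3/2·(-0.760509)≈-0.272766; next y=1/5·0.842670+1/4·(-0.272766)≈0.100343
n=8: y≈0.100343, sp=2, e=sp−y≈1.899657; I≈9.663044, D=e−e_prev≈0.742328; u=3/4·1.899657+0·9.663044+3/2·0.742328≈2.538235; next y=1/5·0.100343+1/4·2.538235≈0.654627
n=9: y≈0.654627, sp=2, e=sp−y≈1.345373; I≈11.008417, D=e−e_prev≈-0.554285; u=3/4·1.345373+0·11.008417+3/2·(-0.554285)≈0.177603; next y=1/5·0.654627+1/4·0.177603≈0.175326

0 1 2.250 0.000
1 1 -0.516 0.563
2 1 1.631 -0.016
3 1 -0.184 0.404
4 1 1.278 0.035
5 1 0.067 0.327
6 2 3.305 0.082
7 2 -0.273 0.843
8 2 2.538 0.100
9 2 0.178 0.655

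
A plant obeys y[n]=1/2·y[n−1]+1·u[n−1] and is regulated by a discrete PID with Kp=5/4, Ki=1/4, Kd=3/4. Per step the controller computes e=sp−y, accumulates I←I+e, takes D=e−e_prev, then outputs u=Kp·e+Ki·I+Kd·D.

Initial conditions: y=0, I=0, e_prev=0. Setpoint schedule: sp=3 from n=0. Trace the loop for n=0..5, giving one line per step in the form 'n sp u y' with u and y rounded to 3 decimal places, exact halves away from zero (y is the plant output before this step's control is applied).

(exact arithmetic carried between steps; '≈' marks a value shown rounded to 6 d.p. or computed from one; I and e_prev carry over from the previous line; the table rounds u and y to 3 d.p., halves away from zero)
n=0: y=0, sp=3, e=sp−y=3; I=3, D=e−e_prev=3; u=5/4·3+1/4·3+3/4·3=6.75; next y=1/2·0+1·6.75=6.75
n=1: y=6.75, sp=3, e=sp−y=-3.75; I=-0.75, D=e−e_prev=-6.75; u=5/4·(-3.75)+1/4·(-0.75)+3/4·(-6.75)=-9.9375; next y=1/2·6.75+1·(-9.9375)=-6.5625
n=2: y=-6.5625, sp=3, e=sp−y=9.5625; I=8.8125, D=e−e_prev=13.3125; u=5/4·9.5625+1/4·8.8125+3/4·13.3125=24.140625; next y=1/2·(-6.5625)+1·24.140625=20.859375
n=3: y=20.859375, sp=3, e=sp−y=-17.859375; I=-9.046875, D=e−e_prev=-27.421875; u=5/4·(-17.859375)+1/4·(-9.046875)+3/4·(-27.421875)≈-45.152344; next y=1/2·20.859375+1·(-45.152344)≈-34.722656
n=4: y≈-34.722656, sp=3, e=sp−y≈37.722656; I≈28.675781, D=e−e_prev≈55.582031; u=5/4·37.722656+1/4·28.675781+3/4·55.582031≈96.008789; next y=1/2·(-34.722656)+1·96.008789≈78.647461
n=5: y≈78.647461, sp=3, e=sp−y≈-75.647461; I≈-46.971680, D=e−e_prev≈-113.370117; u=5/4·(-75.647461)+1/4·(-46.971680)+3/4·(-113.370117)≈-191.329834; next y=1/2·78.647461+1·(-191.329834)≈-152.006104

0 3 6.750 0.000
1 3 -9.938 6.750
2 3 24.141 -6.563
3 3 -45.152 20.859
4 3 96.009 -34.723
5 3 -191.330 78.647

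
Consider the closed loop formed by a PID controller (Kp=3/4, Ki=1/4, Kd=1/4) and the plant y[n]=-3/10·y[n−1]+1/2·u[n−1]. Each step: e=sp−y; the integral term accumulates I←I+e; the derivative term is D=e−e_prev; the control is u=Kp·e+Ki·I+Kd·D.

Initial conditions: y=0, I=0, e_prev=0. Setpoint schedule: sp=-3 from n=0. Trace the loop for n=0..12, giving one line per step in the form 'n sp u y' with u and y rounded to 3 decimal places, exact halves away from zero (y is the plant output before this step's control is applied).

0 -3 -3.750 0.000
1 -3 -1.406 -1.875
2 -3 -4.324 -0.141
3 -3 -2.131 -2.120
4 -3 -4.959 -0.430
5 -3 -2.778 -2.351
6 -3 -5.504 -0.684
7 -3 -3.337 -2.547
8 -3 -5.969 -0.905
9 -3 -3.822 -2.713
10 -3 -6.366 -1.097
11 -3 -4.242 -2.854
12 -3 -6.704 -1.265

(exact arithmetic carried between steps; '≈' marks a value shown rounded to 6 d.p. or computed from one; I and e_prev carry over from the previous line; the table rounds u and y to 3 d.p., halves away from zero)
n=0: y=0, sp=-3, e=sp−y=-3; I=-3, D=e−e_prev=-3; u=3/4·(-3)+1/4·(-3)+1/4·(-3)=-3.75; next y=-3/10·0+1/2·(-3.75)=-1.875
n=1: y=-1.875, sp=-3, e=sp−y=-1.125; I=-4.125, D=e−e_prev=1.875; u=3/4·(-1.125)+1/4·(-4.125)+1/4·1.875=-1.40625; next y=-3/10·(-1.875)+1/2·(-1.40625)=-0.140625
n=2: y=-0.140625, sp=-3, e=sp−y=-2.859375; I=-6.984375, D=e−e_prev=-1.734375; u=3/4·(-2.859375)+1/4·(-6.984375)+1/4·(-1.734375)≈-4.324219; next y=-3/10·(-0.140625)+1/2·(-4.324219)≈-2.119922
n=3: y≈-2.119922, sp=-3, e=sp−y≈-0.880078; I≈-7.864453, D=e−e_prev≈1.979297; u=3/4·(-0.880078)+1/4·(-7.864453)+1/4·1.979297≈-2.131348; next y=-3/10·(-2.119922)+1/2·(-2.131348)≈-0.429697
n=4: y≈-0.429697, sp=-3, e=sp−y≈-2.570303; I≈-10.434756, D=e−e_prev≈-1.690225; u=3/4·(-2.570303)+1/4·(-10.434756)+1/4·(-1.690225)≈-4.958972; next y=-3/10·(-0.429697)+1/2·(-4.958972)≈-2.350577
n=5: y≈-2.350577, sp=-3, e=sp−y≈-0.649423; I≈-11.084179, D=e−e_prev≈1.920880; u=3/4·(-0.649423)+1/4·(-11.084179)+1/4·1.920880≈-2.777892; next y=-3/10·(-2.350577)+1/2·(-2.777892)≈-0.683773
n=6: y≈-0.683773, sp=-3, e=sp−y≈-2.316227; I≈-13.400406, D=e−e_prev≈-1.666804; u=3/4·(-2.316227)+1/4·(-13.400406)+1/4·(-1.666804)≈-5.503973; next y=-3/10·(-0.683773)+1/2·(-5.503973)≈-2.546854
n=7: y≈-2.546854, sp=-3, e=sp−y≈-0.453146; I≈-13.853551, D=e−e_prev≈1.863081; u=3/4·(-0.453146)+1/4·(-13.853551)+1/4·1.863081≈-3.337477; next y=-3/10·(-2.546854)+1/2·(-3.337477)≈-0.904682
n=8: y≈-0.904682, sp=-3, e=sp−y≈-2.095318; I≈-15.948869, D=e−e_prev≈-1.642172; u=3/4·(-2.095318)+1/4·(-15.948869)+1/4·(-1.642172)≈-5.969249; next y=-3/10·(-0.904682)+1/2·(-5.969249)≈-2.713220
n=9: y≈-2.713220, sp=-3, e=sp−y≈-0.286780; I≈-16.235650, D=e−e_prev≈1.808538; u=3/4·(-0.286780)+1/4·(-16.235650)+1/4·1.808538≈-3.821863; next y=-3/10·(-2.713220)+1/2·(-3.821863)≈-1.096966
n=10: y≈-1.096966, sp=-3, e=sp−y≈-1.903034; I≈-18.138684, D=e−e_prev≈-1.616254; u=3/4·(-1.903034)+1/4·(-18.138684)+1/4·(-1.616254)≈-6.366010; next y=-3/10·(-1.096966)+1/2·(-6.366010)≈-2.853916
n=11: y≈-2.853916, sp=-3, e=sp−y≈-0.146084; I≈-18.284769, D=e−e_prev≈1.756950; u=3/4·(-0.146084)+1/4·(-18.284769)+1/4·1.756950≈-4.241518; next y=-3/10·(-2.853916)+1/2·(-4.241518)≈-1.264584
n=12: y≈-1.264584, sp=-3, e=sp−y≈-1.735416; I≈-20.020184, D=e−e_prev≈-1.589331; u=3/4·(-1.735416)+1/4·(-20.020184)+1/4·(-1.589331)≈-6.703941; next y=-3/10·(-1.264584)+1/2·(-6.703941)≈-2.972595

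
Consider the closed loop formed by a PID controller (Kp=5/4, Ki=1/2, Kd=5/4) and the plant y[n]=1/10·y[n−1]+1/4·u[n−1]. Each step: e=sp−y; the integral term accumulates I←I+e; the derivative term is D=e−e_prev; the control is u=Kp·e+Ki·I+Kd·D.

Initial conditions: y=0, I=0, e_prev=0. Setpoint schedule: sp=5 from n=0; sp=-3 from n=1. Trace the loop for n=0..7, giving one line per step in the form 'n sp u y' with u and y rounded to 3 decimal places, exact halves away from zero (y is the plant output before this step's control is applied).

0 5 15.000 0.000
1 -3 -24.000 3.750
2 -3 15.438 -5.625
3 -3 -21.734 3.297
4 -3 11.472 -5.104
5 -3 -20.362 2.358
6 -3 7.923 -4.855
7 -3 -19.215 1.495

(exact arithmetic carried between steps; '≈' marks a value shown rounded to 6 d.p. or computed from one; I and e_prev carry over from the previous line; the table rounds u and y to 3 d.p., halves away from zero)
n=0: y=0, sp=5, e=sp−y=5; I=5, D=e−e_prev=5; u=5/4·5+1/2·5+5/4·5=15; next y=1/10·0+1/4·15=3.75
n=1: y=3.75, sp=-3, e=sp−y=-6.75; I=-1.75, D=e−e_prev=-11.75; u=5/4·(-6.75)+1/2·(-1.75)+5/4·(-11.75)=-24; next y=1/10·3.75+1/4·(-24)=-5.625
n=2: y=-5.625, sp=-3, e=sp−y=2.625; I=0.875, D=e−e_prev=9.375; u=5/4·2.625+1/2·0.875+5/4·9.375=15.4375; next y=1/10·(-5.625)+1/4·15.4375=3.296875
n=3: y=3.296875, sp=-3, e=sp−y=-6.296875; I=-5.421875, D=e−e_prev=-8.921875; u=5/4·(-6.296875)+1/2·(-5.421875)+5/4·(-8.921875)=-21.734375; next y=1/10·3.296875+1/4·(-21.734375)≈-5.103906
n=4: y≈-5.103906, sp=-3, e=sp−y≈2.103906; I≈-3.317969, D=e−e_prev≈8.400781; u=5/4·2.103906+1/2·(-3.317969)+5/4·8.400781≈11.471875; next y=1/10·(-5.103906)+1/4·11.471875≈2.357578
n=5: y≈2.357578, sp=-3, e=sp−y≈-5.357578; I≈-8.675547, D=e−e_prev≈-7.461484; u=5/4·(-5.357578)+1/2·(-8.675547)+5/4·(-7.461484)≈-20.361602; next y=1/10·2.357578+1/4·(-20.361602)≈-4.854643
n=6: y≈-4.854643, sp=-3, e=sp−y≈1.854643; I≈-6.820904, D=e−e_prev≈7.212221; u=5/4·1.854643+1/2·(-6.820904)+5/4·7.212221≈7.923127; next y=1/10·(-4.854643)+1/4·7.923127≈1.495317
n=7: y≈1.495317, sp=-3, e=sp−y≈-4.495317; I≈-11.316222, D=e−e_prev≈-6.349960; u=5/4·(-4.495317)+1/2·(-11.316222)+5/4·(-6.349960)≈-19.214708; next y=1/10·1.495317+1/4·(-19.214708)≈-4.654145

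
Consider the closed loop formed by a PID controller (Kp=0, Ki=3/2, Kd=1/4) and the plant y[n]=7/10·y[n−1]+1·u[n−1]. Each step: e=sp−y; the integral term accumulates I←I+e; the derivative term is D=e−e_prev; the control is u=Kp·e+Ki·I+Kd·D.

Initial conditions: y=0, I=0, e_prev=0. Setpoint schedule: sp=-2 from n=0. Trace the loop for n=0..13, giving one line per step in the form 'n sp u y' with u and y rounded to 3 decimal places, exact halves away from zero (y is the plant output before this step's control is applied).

0 -2 -3.500 0.000
1 -2 0.125 -3.500
2 -2 -0.556 -2.325
3 -2 -0.022 -2.184
4 -2 -0.819 -1.551
5 -2 -0.716 -1.904
6 -2 -0.695 -2.049
7 -2 -0.517 -2.129
8 -2 -0.556 -2.008
9 -2 -0.595 -1.962
10 -2 -0.630 -1.968
11 -2 -0.610 -2.007
12 -2 -0.595 -2.016
13 -2 -0.591 -2.006

(exact arithmetic carried between steps; '≈' marks a value shown rounded to 6 d.p. or computed from one; I and e_prev carry over from the previous line; the table rounds u and y to 3 d.p., halves away from zero)
n=0: y=0, sp=-2, e=sp−y=-2; I=-2, D=e−e_prev=-2; u=0·(-2)+3/2·(-2)+1/4·(-2)=-3.5; next y=7/10·0+1·(-3.5)=-3.5
n=1: y=-3.5, sp=-2, e=sp−y=1.5; I=-0.5, D=e−e_prev=3.5; u=0·1.5+3/2·(-0.5)+1/4·3.5=0.125; next y=7/10·(-3.5)+1·0.125=-2.325
n=2: y=-2.325, sp=-2, e=sp−y=0.325; I=-0.175, D=e−e_prev=-1.175; u=0·0.325+3/2·(-0.175)+1/4·(-1.175)=-0.55625; next y=7/10·(-2.325)+1·(-0.55625)=-2.18375
n=3: y=-2.18375, sp=-2, e=sp−y=0.18375; I=0.00875, D=e−e_prev=-0.14125; u=0·0.18375+3/2·0.00875+1/4·(-0.14125)≈-0.022188; next y=7/10·(-2.18375)+1·(-0.022188)≈-1.550813
n=4: y≈-1.550813, sp=-2, e=sp−y≈-0.449188; I≈-0.440438, D=e−e_prev≈-0.632938; u=0·(-0.449188)+3/2·(-0.440438)+1/4·(-0.632938)≈-0.818891; next y=7/10·(-1.550813)+1·(-0.818891)≈-1.904459
n=5: y≈-1.904459, sp=-2, e=sp−y≈-0.095541; I≈-0.535978, D=e−e_prev≈0.353647; u=0·(-0.095541)+3/2·(-0.535978)+1/4·0.353647≈-0.715555; next y=7/10·(-1.904459)+1·(-0.715555)≈-2.048677
n=6: y≈-2.048677, sp=-2, e=sp−y≈0.048677; I≈-0.487301, D=e−e_prev≈0.144218; u=0·0.048677+3/2·(-0.487301)+1/4·0.144218≈-0.694897; next y=7/10·(-2.048677)+1·(-0.694897)≈-2.128971
n=7: y≈-2.128971, sp=-2, e=sp−y≈0.128971; I≈-0.358330, D=e−e_prev≈0.080294; u=0·0.128971+3/2·(-0.358330)+1/4·0.080294≈-0.517421; next y=7/10·(-2.128971)+1·(-0.517421)≈-2.007701
n=8: y≈-2.007701, sp=-2, e=sp−y≈0.007701; I≈-0.350629, D=e−e_prev≈-0.121270; u=0·0.007701+3/2·(-0.350629)+1/4·(-0.121270)≈-0.556261; next y=7/10·(-2.007701)+1·(-0.556261)≈-1.961651
n=9: y≈-1.961651, sp=-2, e=sp−y≈-0.038349; I≈-0.388977, D=e−e_prev≈-0.046050; u=0·(-0.038349)+3/2·(-0.388977)+1/4·(-0.046050)≈-0.594978; next y=7/10·(-1.961651)+1·(-0.594978)≈-1.968134
n=10: y≈-1.968134, sp=-2, e=sp−y≈-0.031866; I≈-0.420843, D=e−e_prev≈0.006483; u=0·(-0.031866)+3/2·(-0.420843)+1/4·0.006483≈-0.629644; next y=7/10·(-1.968134)+1·(-0.629644)≈-2.007338
n=11: y≈-2.007338, sp=-2, e=sp−y≈0.007338; I≈-0.413505, D=e−e_prev≈0.039203; u=0·0.007338+3/2·(-0.413505)+1/4·0.039203≈-0.610457; next y=7/10·(-2.007338)+1·(-0.610457)≈-2.015593
n=12: y≈-2.015593, sp=-2, e=sp−y≈0.015593; I≈-0.397912, D=e−e_prev≈0.008256; u=0·0.015593+3/2·(-0.397912)+1/4·0.008256≈-0.594804; next y=7/10·(-2.015593)+1·(-0.594804)≈-2.005719
n=13: y≈-2.005719, sp=-2, e=sp−y≈0.005719; I≈-0.392193, D=e−e_prev≈-0.009874; u=0·0.005719+3/2·(-0.392193)+1/4·(-0.009874)≈-0.590758; next y=7/10·(-2.005719)+1·(-0.590758)≈-1.994761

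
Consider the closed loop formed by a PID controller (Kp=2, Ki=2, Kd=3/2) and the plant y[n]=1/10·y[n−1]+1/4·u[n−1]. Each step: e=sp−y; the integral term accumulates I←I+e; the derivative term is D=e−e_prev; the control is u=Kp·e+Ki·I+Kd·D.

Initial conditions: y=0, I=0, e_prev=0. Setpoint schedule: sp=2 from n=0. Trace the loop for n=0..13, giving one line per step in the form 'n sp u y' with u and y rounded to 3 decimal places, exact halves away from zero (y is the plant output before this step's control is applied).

(exact arithmetic carried between steps; '≈' marks a value shown rounded to 6 d.p. or computed from one; I and e_prev carry over from the previous line; the table rounds u and y to 3 d.p., halves away from zero)
n=0: y=0, sp=2, e=sp−y=2; I=2, D=e−e_prev=2; u=2·2+2·2+3/2·2=11; next y=1/10·0+1/4·11=2.75
n=1: y=2.75, sp=2, e=sp−y=-0.75; I=1.25, D=e−e_prev=-2.75; u=2·(-0.75)+2·1.25+3/2·(-2.75)=-3.125; next y=1/10·2.75+1/4·(-3.125)=-0.50625
n=2: y=-0.50625, sp=2, e=sp−y=2.50625; I=3.75625, D=e−e_prev=3.25625; u=2·2.50625+2·3.75625+3/2·3.25625=17.409375; next y=1/10·(-0.50625)+1/4·17.409375≈4.301719
n=3: y≈4.301719, sp=2, e=sp−y≈-2.301719; I≈1.454531, D=e−e_prev≈-4.807969; u=2·(-2.301719)+2·1.454531+3/2·(-4.807969)≈-8.906328; next y=1/10·4.301719+1/4·(-8.906328)≈-1.796410
n=4: y≈-1.796410, sp=2, e=sp−y≈3.796410; I≈5.250941, D=e−e_prev≈6.098129; u=2·3.796410+2·5.250941+3/2·6.098129≈27.241896; next y=1/10·(-1.796410)+1/4·27.241896≈6.630833
n=5: y≈6.630833, sp=2, e=sp−y≈-4.630833; I≈0.620108, D=e−e_prev≈-8.427243; u=2·(-4.630833)+2·0.620108+3/2·(-8.427243)≈-20.662315; next y=1/10·6.630833+1/4·(-20.662315)≈-4.502495
n=6: y≈-4.502495, sp=2, e=sp−y≈6.502495; I≈7.122604, D=e−e_prev≈11.133328; u=2·6.502495+2·7.122604+3/2·11.133328≈43.950190; next y=1/10·(-4.502495)+1/4·43.950190≈10.537298
n=7: y≈10.537298, sp=2, e=sp−y≈-8.537298; I≈-1.414694, D=e−e_prev≈-15.039793; u=2·(-8.537298)+2·(-1.414694)+3/2·(-15.039793)≈-42.463675; next y=1/10·10.537298+1/4·(-42.463675)≈-9.562189
n=8: y≈-9.562189, sp=2, e=sp−y≈11.562189; I≈10.147495, D=e−e_prev≈20.099487; u=2·11.562189+2·10.147495+3/2·20.099487≈73.568598; next y=1/10·(-9.562189)+1/4·73.568598≈17.435931
n=9: y≈17.435931, sp=2, e=sp−y≈-15.435931; I≈-5.288436, D=e−e_prev≈-26.998120; u=2·(-15.435931)+2·(-5.288436)+3/2·(-26.998120)≈-81.945912; next y=1/10·17.435931+1/4·(-81.945912)≈-18.742885
n=10: y≈-18.742885, sp=2, e=sp−y≈20.742885; I≈15.454449, D=e−e_prev≈36.178816; u=2·20.742885+2·15.454449+3/2·36.178816≈126.662891; next y=1/10·(-18.742885)+1/4·126.662891≈29.791434
n=11: y≈29.791434, sp=2, e=sp−y≈-27.791434; I≈-12.336985, D=e−e_prev≈-48.534319; u=2·(-27.791434)+2·(-12.336985)+3/2·(-48.534319)≈-153.058318; next y=1/10·29.791434+1/4·(-153.058318)≈-35.285436
n=12: y≈-35.285436, sp=2, e=sp−y≈37.285436; I≈24.948451, D=e−e_prev≈65.076871; u=2·37.285436+2·24.948451+3/2·65.076871≈222.083080; next y=1/10·(-35.285436)+1/4·222.083080≈51.992226
n=13: y≈51.992226, sp=2, e=sp−y≈-49.992226; I≈-25.043775, D=e−e_prev≈-87.277663; u=2·(-49.992226)+2·(-25.043775)+3/2·(-87.277663)≈-280.988498; next y=1/10·51.992226+1/4·(-280.988498)≈-65.047902

0 2 11.000 0.000
1 2 -3.125 2.750
2 2 17.409 -0.506
3 2 -8.906 4.302
4 2 27.242 -1.796
5 2 -20.662 6.631
6 2 43.950 -4.502
7 2 -42.464 10.537
8 2 73.569 -9.562
9 2 -81.946 17.436
10 2 126.663 -18.743
11 2 -153.058 29.791
12 2 222.083 -35.285
13 2 -280.988 51.992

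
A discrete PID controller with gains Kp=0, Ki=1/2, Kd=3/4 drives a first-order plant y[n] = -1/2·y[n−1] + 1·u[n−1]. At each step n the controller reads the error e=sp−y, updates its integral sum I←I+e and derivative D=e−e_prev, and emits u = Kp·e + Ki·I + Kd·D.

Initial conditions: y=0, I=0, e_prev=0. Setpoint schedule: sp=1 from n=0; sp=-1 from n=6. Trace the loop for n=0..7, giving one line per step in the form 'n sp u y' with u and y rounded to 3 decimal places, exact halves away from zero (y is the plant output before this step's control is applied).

0 1 1.250 0.000
1 1 -0.563 1.250
2 1 3.297 -1.188
3 1 -3.785 3.891
4 1 10.604 -5.730
5 1 -17.246 13.470
6 -1 35.233 -23.981
7 -1 -68.870 47.223

(exact arithmetic carried between steps; '≈' marks a value shown rounded to 6 d.p. or computed from one; I and e_prev carry over from the previous line; the table rounds u and y to 3 d.p., halves away from zero)
n=0: y=0, sp=1, e=sp−y=1; I=1, D=e−e_prev=1; u=0·1+1/2·1+3/4·1=1.25; next y=-1/2·0+1·1.25=1.25
n=1: y=1.25, sp=1, e=sp−y=-0.25; I=0.75, D=e−e_prev=-1.25; u=0·(-0.25)+1/2·0.75+3/4·(-1.25)=-0.5625; next y=-1/2·1.25+1·(-0.5625)=-1.1875
n=2: y=-1.1875, sp=1, e=sp−y=2.1875; I=2.9375, D=e−e_prev=2.4375; u=0·2.1875+1/2·2.9375+3/4·2.4375=3.296875; next y=-1/2·(-1.1875)+1·3.296875=3.890625
n=3: y=3.890625, sp=1, e=sp−y=-2.890625; I=0.046875, D=e−e_prev=-5.078125; u=0·(-2.890625)+1/2·0.046875+3/4·(-5.078125)≈-3.785156; next y=-1/2·3.890625+1·(-3.785156)≈-5.730469
n=4: y≈-5.730469, sp=1, e=sp−y≈6.730469; I≈6.777344, D=e−e_prev≈9.621094; u=0·6.730469+1/2·6.777344+3/4·9.621094≈10.604492; next y=-1/2·(-5.730469)+1·10.604492≈13.469727
n=5: y≈13.469727, sp=1, e=sp−y≈-12.469727; I≈-5.692383, D=e−e_prev≈-19.200195; u=0·(-12.469727)+1/2·(-5.692383)+3/4·(-19.200195)≈-17.246338; next y=-1/2·13.469727+1·(-17.246338)≈-23.981201
n=6: y≈-23.981201, sp=-1, e=sp−y≈22.981201; I≈17.288818, D=e−e_prev≈35.450928; u=0·22.981201+1/2·17.288818+3/4·35.450928≈35.232605; next y=-1/2·(-23.981201)+1·35.232605≈47.223206
n=7: y≈47.223206, sp=-1, e=sp−y≈-48.223206; I≈-30.934387, D=e−e_prev≈-71.204407; u=0·(-48.223206)+1/2·(-30.934387)+3/4·(-71.204407)≈-68.870499; next y=-1/2·47.223206+1·(-68.870499)≈-92.482101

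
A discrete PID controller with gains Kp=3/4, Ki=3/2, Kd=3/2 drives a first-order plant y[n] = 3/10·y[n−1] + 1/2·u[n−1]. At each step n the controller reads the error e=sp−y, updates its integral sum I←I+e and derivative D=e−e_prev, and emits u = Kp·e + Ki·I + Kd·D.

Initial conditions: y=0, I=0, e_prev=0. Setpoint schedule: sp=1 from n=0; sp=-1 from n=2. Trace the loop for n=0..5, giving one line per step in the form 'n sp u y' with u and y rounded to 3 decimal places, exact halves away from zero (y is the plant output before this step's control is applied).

(exact arithmetic carried between steps; '≈' marks a value shown rounded to 6 d.p. or computed from one; I and e_prev carry over from the previous line; the table rounds u and y to 3 d.p., halves away from zero)
n=0: y=0, sp=1, e=sp−y=1; I=1, D=e−e_prev=1; u=3/4·1+3/2·1+3/2·1=3.75; next y=3/10·0+1/2·3.75=1.875
n=1: y=1.875, sp=1, e=sp−y=-0.875; I=0.125, D=e−e_prev=-1.875; u=3/4·(-0.875)+3/2·0.125+3/2·(-1.875)=-3.28125; next y=3/10·1.875+1/2·(-3.28125)=-1.078125
n=2: y=-1.078125, sp=-1, e=sp−y=0.078125; I=0.203125, D=e−e_prev=0.953125; u=3/4·0.078125+3/2·0.203125+3/2·0.953125≈1.792969; next y=3/10·(-1.078125)+1/2·1.792969≈0.573047
n=3: y≈0.573047, sp=-1, e=sp−y≈-1.573047; I≈-1.369922, D=e−e_prev≈-1.651172; u=3/4·(-1.573047)+3/2·(-1.369922)+3/2·(-1.651172)≈-5.711426; next y=3/10·0.573047+1/2·(-5.711426)≈-2.683799
n=4: y≈-2.683799, sp=-1, e=sp−y≈1.683799; I≈0.313877, D=e−e_prev≈3.256846; u=3/4·1.683799+3/2·0.313877+3/2·3.256846≈6.618933; next y=3/10·(-2.683799)+1/2·6.618933≈2.504327
n=5: y≈2.504327, sp=-1, e=sp−y≈-3.504327; I≈-3.190450, D=e−e_prev≈-5.188126; u=3/4·(-3.504327)+3/2·(-3.190450)+3/2·(-5.188126)≈-15.196109; next y=3/10·2.504327+1/2·(-15.196109)≈-6.846756

0 1 3.750 0.000
1 1 -3.281 1.875
2 -1 1.793 -1.078
3 -1 -5.711 0.573
4 -1 6.619 -2.684
5 -1 -15.196 2.504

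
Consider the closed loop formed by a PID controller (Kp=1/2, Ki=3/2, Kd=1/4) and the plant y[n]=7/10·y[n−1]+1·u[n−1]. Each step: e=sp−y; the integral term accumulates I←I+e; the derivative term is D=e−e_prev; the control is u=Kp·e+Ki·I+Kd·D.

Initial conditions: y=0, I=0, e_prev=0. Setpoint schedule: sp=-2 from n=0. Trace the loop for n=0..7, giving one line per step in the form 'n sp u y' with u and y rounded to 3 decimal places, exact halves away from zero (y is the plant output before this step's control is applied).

0 -2 -4.500 0.000
1 -2 3.125 -4.500
2 -2 -4.319 -0.025
3 -2 3.538 -4.336
4 -2 -4.923 0.502
5 -2 3.949 -4.571
6 -2 -5.433 0.749
7 -2 4.503 -4.909

(exact arithmetic carried between steps; '≈' marks a value shown rounded to 6 d.p. or computed from one; I and e_prev carry over from the previous line; the table rounds u and y to 3 d.p., halves away from zero)
n=0: y=0, sp=-2, e=sp−y=-2; I=-2, D=e−e_prev=-2; u=1/2·(-2)+3/2·(-2)+1/4·(-2)=-4.5; next y=7/10·0+1·(-4.5)=-4.5
n=1: y=-4.5, sp=-2, e=sp−y=2.5; I=0.5, D=e−e_prev=4.5; u=1/2·2.5+3/2·0.5+1/4·4.5=3.125; next y=7/10·(-4.5)+1·3.125=-0.025
n=2: y=-0.025, sp=-2, e=sp−y=-1.975; I=-1.475, D=e−e_prev=-4.475; u=1/2·(-1.975)+3/2·(-1.475)+1/4·(-4.475)=-4.31875; next y=7/10·(-0.025)+1·(-4.31875)=-4.33625
n=3: y=-4.33625, sp=-2, e=sp−y=2.33625; I=0.86125, D=e−e_prev=4.31125; u=1/2·2.33625+3/2·0.86125+1/4·4.31125≈3.537813; next y=7/10·(-4.33625)+1·3.537813≈0.502438
n=4: y≈0.502438, sp=-2, e=sp−y≈-2.502438; I≈-1.641188, D=e−e_prev≈-4.838688; u=1/2·(-2.502438)+3/2·(-1.641188)+1/4·(-4.838688)≈-4.922672; next y=7/10·0.502438+1·(-4.922672)≈-4.570966
n=5: y≈-4.570966, sp=-2, e=sp−y≈2.570966; I≈0.929778, D=e−e_prev≈5.073403; u=1/2·2.570966+3/2·0.929778+1/4·5.073403≈3.948501; next y=7/10·(-4.570966)+1·3.948501≈0.748825
n=6: y≈0.748825, sp=-2, e=sp−y≈-2.748825; I≈-1.819047, D=e−e_prev≈-5.319790; u=1/2·(-2.748825)+3/2·(-1.819047)+1/4·(-5.319790)≈-5.432930; next y=7/10·0.748825+1·(-5.432930)≈-4.908753
n=7: y≈-4.908753, sp=-2, e=sp−y≈2.908753; I≈1.089706, D=e−e_prev≈5.657578; u=1/2·2.908753+3/2·1.089706+1/4·5.657578≈4.503330; next y=7/10·(-4.908753)+1·4.503330≈1.067203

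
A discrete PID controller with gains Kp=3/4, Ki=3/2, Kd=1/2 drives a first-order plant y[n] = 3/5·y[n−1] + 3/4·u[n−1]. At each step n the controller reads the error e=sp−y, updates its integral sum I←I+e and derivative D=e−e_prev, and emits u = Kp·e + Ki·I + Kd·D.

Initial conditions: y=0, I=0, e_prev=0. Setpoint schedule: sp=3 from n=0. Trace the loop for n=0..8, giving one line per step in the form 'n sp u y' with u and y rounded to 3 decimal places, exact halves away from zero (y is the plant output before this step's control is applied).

0 3 8.250 0.000
1 3 -5.766 6.188
2 3 11.245 -0.612
3 3 -10.602 8.067
4 3 16.878 -3.112
5 3 -17.777 10.791
6 3 26.023 -6.858
7 3 -29.231 15.402
8 3 40.527 -12.682

(exact arithmetic carried between steps; '≈' marks a value shown rounded to 6 d.p. or computed from one; I and e_prev carry over from the previous line; the table rounds u and y to 3 d.p., halves away from zero)
n=0: y=0, sp=3, e=sp−y=3; I=3, D=e−e_prev=3; u=3/4·3+3/2·3+1/2·3=8.25; next y=3/5·0+3/4·8.25=6.1875
n=1: y=6.1875, sp=3, e=sp−y=-3.1875; I=-0.1875, D=e−e_prev=-6.1875; u=3/4·(-3.1875)+3/2·(-0.1875)+1/2·(-6.1875)=-5.765625; next y=3/5·6.1875+3/4·(-5.765625)≈-0.611719
n=2: y≈-0.611719, sp=3, e=sp−y≈3.611719; I≈3.424219, D=e−e_prev≈6.799219; u=3/4·3.611719+3/2·3.424219+1/2·6.799219≈11.244727; next y=3/5·(-0.611719)+3/4·11.244727≈8.066514
n=3: y≈8.066514, sp=3, e=sp−y≈-5.066514; I≈-1.642295, D=e−e_prev≈-8.678232; u=3/4·(-5.066514)+3/2·(-1.642295)+1/2·(-8.678232)≈-10.602444; next y=3/5·8.066514+3/4·(-10.602444)≈-3.111925
n=4: y≈-3.111925, sp=3, e=sp−y≈6.111925; I≈4.469630, D=e−e_prev≈11.178438; u=3/4·6.111925+3/2·4.469630+1/2·11.178438≈16.877607; next y=3/5·(-3.111925)+3/4·16.877607≈10.791051
n=5: y≈10.791051, sp=3, e=sp−y≈-7.791051; I≈-3.321421, D=e−e_prev≈-13.902975; u=3/4·(-7.791051)+3/2·(-3.321421)+1/2·(-13.902975)≈-17.776907; next y=3/5·10.791051+3/4·(-17.776907)≈-6.858050
n=6: y≈-6.858050, sp=3, e=sp−y≈9.858050; I≈6.536629, D=e−e_prev≈17.649101; u=3/4·9.858050+3/2·6.536629+1/2·17.649101≈26.023031; next y=3/5·(-6.858050)+3/4·26.023031≈15.402443
n=7: y≈15.402443, sp=3, e=sp−y≈-12.402443; I≈-5.865814, D=e−e_prev≈-22.260493; u=3/4·(-12.402443)+3/2·(-5.865814)+1/2·(-22.260493)≈-29.230801; next y=3/5·15.402443+3/4·(-29.230801)≈-12.681635
n=8: y≈-12.681635, sp=3, e=sp−y≈15.681635; I≈9.815820, D=e−e_prev≈28.084078; u=3/4·15.681635+3/2·9.815820+1/2·28.084078≈40.526995; next y=3/5·(-12.681635)+3/4·40.526995≈22.786266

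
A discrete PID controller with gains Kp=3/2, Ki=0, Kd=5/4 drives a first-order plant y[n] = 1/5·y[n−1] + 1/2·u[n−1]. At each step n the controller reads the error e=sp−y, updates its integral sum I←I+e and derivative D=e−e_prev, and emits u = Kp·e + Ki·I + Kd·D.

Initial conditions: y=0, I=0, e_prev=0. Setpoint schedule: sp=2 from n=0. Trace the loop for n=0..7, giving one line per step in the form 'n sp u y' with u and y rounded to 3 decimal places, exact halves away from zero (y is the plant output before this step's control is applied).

(exact arithmetic carried between steps; '≈' marks a value shown rounded to 6 d.p. or computed from one; I and e_prev carry over from the previous line; the table rounds u and y to 3 d.p., halves away from zero)
n=0: y=0, sp=2, e=sp−y=2; I=2, D=e−e_prev=2; u=3/2·2+0·2+5/4·2=5.5; next y=1/5·0+1/2·5.5=2.75
n=1: y=2.75, sp=2, e=sp−y=-0.75; I=1.25, D=e−e_prev=-2.75; u=3/2·(-0.75)+0·1.25+5/4·(-2.75)=-4.5625; next y=1/5·2.75+1/2·(-4.5625)=-1.73125
n=2: y=-1.73125, sp=2, e=sp−y=3.73125; I=4.98125, D=e−e_prev=4.48125; u=3/2·3.73125+0·4.98125+5/4·4.48125≈11.198438; next y=1/5·(-1.73125)+1/2·11.198438≈5.252969
n=3: y≈5.252969, sp=2, e=sp−y≈-3.252969; I≈1.728281, D=e−e_prev≈-6.984219; u=3/2·(-3.252969)+0·1.728281+5/4·(-6.984219)≈-13.609727; next y=1/5·5.252969+1/2·(-13.609727)≈-5.754270
n=4: y≈-5.754270, sp=2, e=sp−y≈7.754270; I≈9.482551, D=e−e_prev≈11.007238; u=3/2·7.754270+0·9.482551+5/4·11.007238≈25.390452; next y=1/5·(-5.754270)+1/2·25.390452≈11.544372
n=5: y≈11.544372, sp=2, e=sp−y≈-9.544372; I≈-0.061821, D=e−e_prev≈-17.298642; u=3/2·(-9.544372)+0·(-0.061821)+5/4·(-17.298642)≈-35.939860; next y=1/5·11.544372+1/2·(-35.939860)≈-15.661056
n=6: y≈-15.661056, sp=2, e=sp−y≈17.661056; I≈17.599234, D=e−e_prev≈27.205428; u=3/2·17.661056+0·17.599234+5/4·27.205428≈60.498369; next y=1/5·(-15.661056)+1/2·60.498369≈27.116973
n=7: y≈27.116973, sp=2, e=sp−y≈-25.116973; I≈-7.517739, D=e−e_prev≈-42.778029; u=3/2·(-25.116973)+0·(-7.517739)+5/4·(-42.778029)≈-91.147996; next y=1/5·27.116973+1/2·(-91.147996)≈-40.150603

0 2 5.500 0.000
1 2 -4.563 2.750
2 2 11.198 -1.731
3 2 -13.610 5.253
4 2 25.390 -5.754
5 2 -35.940 11.544
6 2 60.498 -15.661
7 2 -91.148 27.117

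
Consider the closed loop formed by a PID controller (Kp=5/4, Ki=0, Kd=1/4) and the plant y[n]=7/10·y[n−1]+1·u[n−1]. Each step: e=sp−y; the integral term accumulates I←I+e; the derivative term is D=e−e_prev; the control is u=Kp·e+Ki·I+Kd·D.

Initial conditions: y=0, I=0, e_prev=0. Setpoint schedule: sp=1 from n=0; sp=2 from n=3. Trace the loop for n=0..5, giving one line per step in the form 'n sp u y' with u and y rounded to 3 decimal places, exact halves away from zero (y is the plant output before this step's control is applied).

(exact arithmetic carried between steps; '≈' marks a value shown rounded to 6 d.p. or computed from one; I and e_prev carry over from the previous line; the table rounds u and y to 3 d.p., halves away from zero)
n=0: y=0, sp=1, e=sp−y=1; I=1, D=e−e_prev=1; u=5/4·1+0·1+1/4·1=1.5; next y=7/10·0+1·1.5=1.5
n=1: y=1.5, sp=1, e=sp−y=-0.5; I=0.5, D=e−e_prev=-1.5; u=5/4·(-0.5)+0·0.5+1/4·(-1.5)=-1; next y=7/10·1.5+1·(-1)=0.05
n=2: y=0.05, sp=1, e=sp−y=0.95; I=1.45, D=e−e_prev=1.45; u=5/4·0.95+0·1.45+1/4·1.45=1.55; next y=7/10·0.05+1·1.55=1.585
n=3: y=1.585, sp=2, e=sp−y=0.415; I=1.865, D=e−e_prev=-0.535; u=5/4·0.415+0·1.865+1/4·(-0.535)=0.385; next y=7/10·1.585+1·0.385=1.4945
n=4: y=1.4945, sp=2, e=sp−y=0.5055; I=2.3705, D=e−e_prev=0.0905; u=5/4·0.5055+0·2.3705+1/4·0.0905=0.6545; next y=7/10·1.4945+1·0.6545=1.70065
n=5: y=1.70065, sp=2, e=sp−y=0.29935; I=2.66985, D=e−e_prev=-0.20615; u=5/4·0.29935+0·2.66985+1/4·(-0.20615)=0.32265; next y=7/10·1.70065+1·0.32265=1.513105

0 1 1.500 0.000
1 1 -1.000 1.500
2 1 1.550 0.050
3 2 0.385 1.585
4 2 0.655 1.495
5 2 0.323 1.701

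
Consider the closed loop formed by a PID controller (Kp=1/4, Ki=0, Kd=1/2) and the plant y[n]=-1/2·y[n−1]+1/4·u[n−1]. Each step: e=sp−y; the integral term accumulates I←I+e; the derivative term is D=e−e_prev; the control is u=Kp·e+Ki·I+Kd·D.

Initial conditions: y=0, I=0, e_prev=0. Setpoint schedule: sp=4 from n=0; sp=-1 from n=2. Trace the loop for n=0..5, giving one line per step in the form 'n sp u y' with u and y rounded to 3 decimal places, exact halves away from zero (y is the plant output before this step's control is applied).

0 4 3.000 0.000
1 4 0.438 0.750
2 -1 -2.176 -0.266
3 -1 -0.074 -0.411
4 -1 -0.596 0.187
5 -1 0.025 -0.242

(exact arithmetic carried between steps; '≈' marks a value shown rounded to 6 d.p. or computed from one; I and e_prev carry over from the previous line; the table rounds u and y to 3 d.p., halves away from zero)
n=0: y=0, sp=4, e=sp−y=4; I=4, D=e−e_prev=4; u=1/4·4+0·4+1/2·4=3; next y=-1/2·0+1/4·3=0.75
n=1: y=0.75, sp=4, e=sp−y=3.25; I=7.25, D=e−e_prev=-0.75; u=1/4·3.25+0·7.25+1/2·(-0.75)=0.4375; next y=-1/2·0.75+1/4·0.4375=-0.265625
n=2: y=-0.265625, sp=-1, e=sp−y=-0.734375; I=6.515625, D=e−e_prev=-3.984375; u=1/4·(-0.734375)+0·6.515625+1/2·(-3.984375)≈-2.175781; next y=-1/2·(-0.265625)+1/4·(-2.175781)≈-0.411133
n=3: y≈-0.411133, sp=-1, e=sp−y≈-0.588867; I≈5.926758, D=e−e_prev≈0.145508; u=1/4·(-0.588867)+0·5.926758+1/2·0.145508≈-0.074463; next y=-1/2·(-0.411133)+1/4·(-0.074463)≈0.186951
n=4: y≈0.186951, sp=-1, e=sp−y≈-1.186951; I≈4.739807, D=e−e_prev≈-0.598083; u=1/4·(-1.186951)+0·4.739807+1/2·(-0.598083)≈-0.595779; next y=-1/2·0.186951+1/4·(-0.595779)≈-0.242420
n=5: y≈-0.242420, sp=-1, e=sp−y≈-0.757580; I≈3.982227, D=e−e_prev≈0.429371; u=1/4·(-0.757580)+0·3.982227+1/2·0.429371≈0.025290; next y=-1/2·(-0.242420)+1/4·0.025290≈0.127533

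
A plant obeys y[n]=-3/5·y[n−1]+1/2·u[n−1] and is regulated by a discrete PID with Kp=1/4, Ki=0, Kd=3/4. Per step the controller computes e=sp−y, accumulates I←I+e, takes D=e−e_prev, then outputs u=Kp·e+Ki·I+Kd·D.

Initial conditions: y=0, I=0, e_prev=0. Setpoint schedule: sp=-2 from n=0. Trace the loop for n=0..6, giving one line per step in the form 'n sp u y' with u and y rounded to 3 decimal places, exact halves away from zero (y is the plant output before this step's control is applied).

(exact arithmetic carried between steps; '≈' marks a value shown rounded to 6 d.p. or computed from one; I and e_prev carry over from the previous line; the table rounds u and y to 3 d.p., halves away from zero)
n=0: y=0, sp=-2, e=sp−y=-2; I=-2, D=e−e_prev=-2; u=1/4·(-2)+0·(-2)+3/4·(-2)=-2; next y=-3/5·0+1/2·(-2)=-1
n=1: y=-1, sp=-2, e=sp−y=-1; I=-3, D=e−e_prev=1; u=1/4·(-1)+0·(-3)+3/4·1=0.5; next y=-3/5·(-1)+1/2·0.5=0.85
n=2: y=0.85, sp=-2, e=sp−y=-2.85; I=-5.85, D=e−e_prev=-1.85; u=1/4·(-2.85)+0·(-5.85)+3/4·(-1.85)=-2.1; next y=-3/5·0.85+1/2·(-2.1)=-1.56
n=3: y=-1.56, sp=-2, e=sp−y=-0.44; I=-6.29, D=e−e_prev=2.41; u=1/4·(-0.44)+0·(-6.29)+3/4·2.41=1.6975; next y=-3/5·(-1.56)+1/2·1.6975=1.78475
n=4: y=1.78475, sp=-2, e=sp−y=-3.78475; I=-10.07475, D=e−e_prev=-3.34475; u=1/4·(-3.78475)+0·(-10.07475)+3/4·(-3.34475)=-3.45475; next y=-3/5·1.78475+1/2·(-3.45475)=-2.798225
n=5: y=-2.798225, sp=-2, e=sp−y=0.798225; I=-9.276525, D=e−e_prev=4.582975; u=1/4·0.798225+0·(-9.276525)+3/4·4.582975≈3.636788; next y=-3/5·(-2.798225)+1/2·3.636788≈3.497329
n=6: y≈3.497329, sp=-2, e=sp−y≈-5.497329; I≈-14.773854, D=e−e_prev≈-6.295554; u=1/4·(-5.497329)+0·(-14.773854)+3/4·(-6.295554)≈-6.095998; next y=-3/5·3.497329+1/2·(-6.095998)≈-5.146396

0 -2 -2.000 0.000
1 -2 0.500 -1.000
2 -2 -2.100 0.850
3 -2 1.698 -1.560
4 -2 -3.455 1.785
5 -2 3.637 -2.798
6 -2 -6.096 3.497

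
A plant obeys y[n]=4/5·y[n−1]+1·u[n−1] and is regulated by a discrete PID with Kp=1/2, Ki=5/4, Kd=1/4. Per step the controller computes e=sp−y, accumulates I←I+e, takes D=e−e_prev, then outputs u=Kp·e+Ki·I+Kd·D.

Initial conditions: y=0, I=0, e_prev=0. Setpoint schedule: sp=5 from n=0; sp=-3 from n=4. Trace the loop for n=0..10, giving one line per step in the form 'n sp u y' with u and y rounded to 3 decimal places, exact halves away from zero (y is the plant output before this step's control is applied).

(exact arithmetic carried between steps; '≈' marks a value shown rounded to 6 d.p. or computed from one; I and e_prev carry over from the previous line; the table rounds u and y to 3 d.p., halves away from zero)
n=0: y=0, sp=5, e=sp−y=5; I=5, D=e−e_prev=5; u=1/2·5+5/4·5+1/4·5=10; next y=4/5·0+1·10=10
n=1: y=10, sp=5, e=sp−y=-5; I=0, D=e−e_prev=-10; u=1/2·(-5)+5/4·0+1/4·(-10)=-5; next y=4/5·10+1·(-5)=3
n=2: y=3, sp=5, e=sp−y=2; I=2, D=e−e_prev=7; u=1/2·2+5/4·2+1/4·7=5.25; next y=4/5·3+1·5.25=7.65
n=3: y=7.65, sp=5, e=sp−y=-2.65; I=-0.65, D=e−e_prev=-4.65; u=1/2·(-2.65)+5/4·(-0.65)+1/4·(-4.65)=-3.3; next y=4/5·7.65+1·(-3.3)=2.82
n=4: y=2.82, sp=-3, e=sp−y=-5.82; I=-6.47, D=e−e_prev=-3.17; u=1/2·(-5.82)+5/4·(-6.47)+1/4·(-3.17)=-11.79; next y=4/5·2.82+1·(-11.79)=-9.534
n=5: y=-9.534, sp=-3, e=sp−y=6.534; I=0.064, D=e−e_prev=12.354; u=1/2·6.534+5/4·0.064+1/4·12.354=6.4355; next y=4/5·(-9.534)+1·6.4355=-1.1917
n=6: y=-1.1917, sp=-3, e=sp−y=-1.8083; I=-1.7443, D=e−e_prev=-8.3423; u=1/2·(-1.8083)+5/4·(-1.7443)+1/4·(-8.3423)=-5.1701; next y=4/5·(-1.1917)+1·(-5.1701)=-6.12346
n=7: y=-6.12346, sp=-3, e=sp−y=3.12346; I=1.37916, D=e−e_prev=4.93176; u=1/2·3.12346+5/4·1.37916+1/4·4.93176=4.51862; next y=4/5·(-6.12346)+1·4.51862=-0.380148
n=8: y=-0.380148, sp=-3, e=sp−y=-2.619852; I=-1.240692, D=e−e_prev=-5.743312; u=1/2·(-2.619852)+5/4·(-1.240692)+1/4·(-5.743312)=-4.296619; next y=4/5·(-0.380148)+1·(-4.296619)≈-4.600737
n=9: y≈-4.600737, sp=-3, e=sp−y≈1.600737; I≈0.360045, D=e−e_prev≈4.220589; u=1/2·1.600737+5/4·0.360045+1/4·4.220589≈2.305573; next y=4/5·(-4.600737)+1·2.305573≈-1.375017
n=10: y≈-1.375017, sp=-3, e=sp−y≈-1.624983; I≈-1.264937, D=e−e_prev≈-3.225720; u=1/2·(-1.624983)+5/4·(-1.264937)+1/4·(-3.225720)≈-3.200093; next y=4/5·(-1.375017)+1·(-3.200093)≈-4.300107

0 5 10.000 0.000
1 5 -5.000 10.000
2 5 5.250 3.000
3 5 -3.300 7.650
4 -3 -11.790 2.820
5 -3 6.436 -9.534
6 -3 -5.170 -1.192
7 -3 4.519 -6.123
8 -3 -4.297 -0.380
9 -3 2.306 -4.601
10 -3 -3.200 -1.375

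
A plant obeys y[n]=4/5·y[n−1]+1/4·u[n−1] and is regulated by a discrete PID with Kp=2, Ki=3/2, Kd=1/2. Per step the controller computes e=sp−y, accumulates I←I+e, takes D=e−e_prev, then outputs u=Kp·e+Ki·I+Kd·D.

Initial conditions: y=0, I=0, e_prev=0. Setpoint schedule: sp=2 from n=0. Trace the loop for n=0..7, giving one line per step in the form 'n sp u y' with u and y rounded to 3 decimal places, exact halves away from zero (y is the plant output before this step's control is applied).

(exact arithmetic carried between steps; '≈' marks a value shown rounded to 6 d.p. or computed from one; I and e_prev carry over from the previous line; the table rounds u and y to 3 d.p., halves away from zero)
n=0: y=0, sp=2, e=sp−y=2; I=2, D=e−e_prev=2; u=2·2+3/2·2+1/2·2=8; next y=4/5·0+1/4·8=2
n=1: y=2, sp=2, e=sp−y=0; I=2, D=e−e_prev=-2; u=2·0+3/2·2+1/2·(-2)=2; next y=4/5·2+1/4·2=2.1
n=2: y=2.1, sp=2, e=sp−y=-0.1; I=1.9, D=e−e_prev=-0.1; u=2·(-0.1)+3/2·1.9+1/2·(-0.1)=2.6; next y=4/5·2.1+1/4·2.6=2.33
n=3: y=2.33, sp=2, e=sp−y=-0.33; I=1.57, D=e−e_prev=-0.23; u=2·(-0.33)+3/2·1.57+1/2·(-0.23)=1.58; next y=4/5·2.33+1/4·1.58=2.259
n=4: y=2.259, sp=2, e=sp−y=-0.259; I=1.311, D=e−e_prev=0.071; u=2·(-0.259)+3/2·1.311+1/2·0.071=1.484; next y=4/5·2.259+1/4·1.484=2.1782
n=5: y=2.1782, sp=2, e=sp−y=-0.1782; I=1.1328, D=e−e_prev=0.0808; u=2·(-0.1782)+3/2·1.1328+1/2·0.0808=1.3832; next y=4/5·2.1782+1/4·1.3832=2.08836
n=6: y=2.08836, sp=2, e=sp−y=-0.08836; I=1.04444, D=e−e_prev=0.08984; u=2·(-0.08836)+3/2·1.04444+1/2·0.08984=1.43486; next y=4/5·2.08836+1/4·1.43486=2.029403
n=7: y=2.029403, sp=2, e=sp−y=-0.029403; I=1.015037, D=e−e_prev=0.058957; u=2·(-0.029403)+3/2·1.015037+1/2·0.058957=1.493228; next y=4/5·2.029403+1/4·1.493228≈1.996829

0 2 8.000 0.000
1 2 2.000 2.000
2 2 2.600 2.100
3 2 1.580 2.330
4 2 1.484 2.259
5 2 1.383 2.178
6 2 1.435 2.088
7 2 1.493 2.029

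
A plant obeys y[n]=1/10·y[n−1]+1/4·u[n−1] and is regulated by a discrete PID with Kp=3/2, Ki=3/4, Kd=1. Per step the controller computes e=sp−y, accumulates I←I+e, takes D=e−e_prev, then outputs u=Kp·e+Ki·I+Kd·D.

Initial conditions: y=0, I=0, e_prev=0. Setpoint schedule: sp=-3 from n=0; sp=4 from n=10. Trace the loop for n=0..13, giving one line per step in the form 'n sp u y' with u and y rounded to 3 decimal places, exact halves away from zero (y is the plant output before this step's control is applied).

0 -3 -9.750 0.000
1 -3 -1.078 -2.438
2 -3 -10.191 -0.513
3 -3 -3.353 -2.599
4 -3 -10.618 -1.098
5 -3 -5.128 -2.764
6 -3 -10.890 -1.559
7 -3 -6.476 -2.878
8 -3 -11.044 -1.907
9 -3 -7.497 -2.952
10 4 11.629 -2.169
11 4 -5.755 2.690
12 4 12.632 -1.170
13 4 -1.036 3.041

(exact arithmetic carried between steps; '≈' marks a value shown rounded to 6 d.p. or computed from one; I and e_prev carry over from the previous line; the table rounds u and y to 3 d.p., halves away from zero)
n=0: y=0, sp=-3, e=sp−y=-3; I=-3, D=e−e_prev=-3; u=3/2·(-3)+3/4·(-3)+1·(-3)=-9.75; next y=1/10·0+1/4·(-9.75)=-2.4375
n=1: y=-2.4375, sp=-3, e=sp−y=-0.5625; I=-3.5625, D=e−e_prev=2.4375; u=3/2·(-0.5625)+3/4·(-3.5625)+1·2.4375=-1.078125; next y=1/10·(-2.4375)+1/4·(-1.078125)≈-0.513281
n=2: y≈-0.513281, sp=-3, e=sp−y≈-2.486719; I≈-6.049219, D=e−e_prev≈-1.924219; u=3/2·(-2.486719)+3/4·(-6.049219)+1·(-1.924219)≈-10.191211; next y=1/10·(-0.513281)+1/4·(-10.191211)≈-2.599131
n=3: y≈-2.599131, sp=-3, e=sp−y≈-0.400869; I≈-6.450088, D=e−e_prev≈2.085850; u=3/2·(-0.400869)+3/4·(-6.450088)+1·2.085850≈-3.353020; next y=1/10·(-2.599131)+1/4·(-3.353020)≈-1.098168
n=4: y≈-1.098168, sp=-3, e=sp−y≈-1.901832; I≈-8.351920, D=e−e_prev≈-1.500963; u=3/2·(-1.901832)+3/4·(-8.351920)+1·(-1.500963)≈-10.617650; next y=1/10·(-1.098168)+1/4·(-10.617650)≈-2.764229
n=5: y≈-2.764229, sp=-3, e=sp−y≈-0.235771; I≈-8.587690, D=e−e_prev≈1.666061; u=3/2·(-0.235771)+3/4·(-8.587690)+1·1.666061≈-5.128362; next y=1/10·(-2.764229)+1/4·(-5.128362)≈-1.558514
n=6: y≈-1.558514, sp=-3, e=sp−y≈-1.441486; I≈-10.029177, D=e−e_prev≈-1.205716; u=3/2·(-1.441486)+3/4·(-10.029177)+1·(-1.205716)≈-10.889828; next y=1/10·(-1.558514)+1/4·(-10.889828)≈-2.878308
n=7: y≈-2.878308, sp=-3, e=sp−y≈-0.121692; I≈-10.150868, D=e−e_prev≈1.319795; u=3/2·(-0.121692)+3/4·(-10.150868)+1·1.319795≈-6.475894; next y=1/10·(-2.878308)+1/4·(-6.475894)≈-1.906804
n=8: y≈-1.906804, sp=-3, e=sp−y≈-1.093196; I≈-11.244064, D=e−e_prev≈-0.971504; u=3/2·(-1.093196)+3/4·(-11.244064)+1·(-0.971504)≈-11.044346; next y=1/10·(-1.906804)+1/4·(-11.044346)≈-2.951767
n=9: y≈-2.951767, sp=-3, e=sp−y≈-0.048233; I≈-11.292297, D=e−e_prev≈1.044963; u=3/2·(-0.048233)+3/4·(-11.292297)+1·1.044963≈-7.496610; next y=1/10·(-2.951767)+1/4·(-7.496610)≈-2.169329
n=10: y≈-2.169329, sp=4, e=sp−y≈6.169329; I≈-5.122968, D=e−e_prev≈6.217562; u=3/2·6.169329+3/4·(-5.122968)+1·6.217562≈11.629330; next y=1/10·(-2.169329)+1/4·11.629330≈2.690400
n=11: y≈2.690400, sp=4, e=sp−y≈1.309600; I≈-3.813368, D=e−e_prev≈-4.859729; u=3/2·1.309600+3/4·(-3.813368)+1·(-4.859729)≈-5.755354; next y=1/10·2.690400+1/4·(-5.755354)≈-1.169799
n=12: y≈-1.169799, sp=4, e=sp−y≈5.169799; I≈1.356431, D=e−e_prev≈3.860198; u=3/2·5.169799+3/4·1.356431+1·3.860198≈12.632219; next y=1/10·(-1.169799)+1/4·12.632219≈3.041075
n=13: y≈3.041075, sp=4, e=sp−y≈0.958925; I≈2.315356, D=e−e_prev≈-4.210873; u=3/2·0.958925+3/4·2.315356+1·(-4.210873)≈-1.035969; next y=1/10·3.041075+1/4·(-1.035969)≈0.045115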